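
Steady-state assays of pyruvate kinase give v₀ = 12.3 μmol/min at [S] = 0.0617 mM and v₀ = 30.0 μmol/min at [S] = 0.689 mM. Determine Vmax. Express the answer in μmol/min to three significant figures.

34.9 μmol/min

From v = Vmax[S]/(Km+[S]), each point gives Vmax = v(Km+[S])/[S].
Equating: 12.3(Km+0.0617)/0.0617 = 30.0(Km+0.689)/0.689.
199.4·Km + 12.3 = 43.54·Km + 30.0, so (199.4 − 43.54)·Km = 30.0 − 12.3.
Km = 17.70/155.8 = 0.114 mM; then Vmax = 12.3(0.114+0.0617)/0.0617 = 34.9 μmol/min.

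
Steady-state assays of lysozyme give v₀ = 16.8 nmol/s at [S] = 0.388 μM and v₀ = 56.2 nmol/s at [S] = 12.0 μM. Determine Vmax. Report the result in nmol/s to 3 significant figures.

61.0 nmol/s

From v = Vmax[S]/(Km+[S]), each point gives Vmax = v(Km+[S])/[S].
Equating: 16.8(Km+0.388)/0.388 = 56.2(Km+12.0)/12.0.
43.30·Km + 16.8 = 4.683·Km + 56.2, so (43.30 − 4.683)·Km = 56.2 − 16.8.
Km = 39.40/38.62 = 1.02 μM; then Vmax = 16.8(1.02+0.388)/0.388 = 61.0 nmol/s.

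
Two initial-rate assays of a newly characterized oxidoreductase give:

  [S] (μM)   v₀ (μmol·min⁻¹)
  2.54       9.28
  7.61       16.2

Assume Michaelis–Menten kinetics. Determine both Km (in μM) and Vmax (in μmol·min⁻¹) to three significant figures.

Km = 4.54 μM; Vmax = 25.9 μmol·min⁻¹

In reciprocal form, 1/v = (Km/Vmax)·(1/[S]) + 1/Vmax. The two points give (1/[S], 1/v) = (0.3937, 0.1078) and (0.1314, 0.06173).
Slope = (0.1078 − 0.06173)/(0.3937 − 0.1314) = 0.1755; intercept = 0.1078 − 0.1755×0.3937 = 0.03867.
Vmax = 1/intercept = 25.9 μmol·min⁻¹; Km = slope × Vmax = 0.1755 × 25.9 = 4.54 μM.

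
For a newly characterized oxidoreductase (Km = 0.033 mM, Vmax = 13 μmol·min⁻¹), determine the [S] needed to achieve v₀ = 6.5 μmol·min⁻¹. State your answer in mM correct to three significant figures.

The required fractional saturation is v/Vmax = 6.5/13 = 0.5000.
Then [S]/(Km+[S]) = 0.5000 ⇒ [S] = 0.033 × 0.5000/(1 − 0.5000) = 0.0330 mM.

0.0330 mM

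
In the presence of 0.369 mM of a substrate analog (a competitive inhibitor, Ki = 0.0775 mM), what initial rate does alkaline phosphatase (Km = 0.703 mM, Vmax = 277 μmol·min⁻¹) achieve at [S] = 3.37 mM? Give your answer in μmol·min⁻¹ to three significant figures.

With α = 1 + [I]/Ki = 1 + 0.369/0.0775 = 5.761, the competitive rate law is v = Vmax[S] / (αKm + [S]).
v = 277×3.37 / (5.761×0.703 + 3.37) = 933.5/7.420 = 126 μmol·min⁻¹.

126 μmol·min⁻¹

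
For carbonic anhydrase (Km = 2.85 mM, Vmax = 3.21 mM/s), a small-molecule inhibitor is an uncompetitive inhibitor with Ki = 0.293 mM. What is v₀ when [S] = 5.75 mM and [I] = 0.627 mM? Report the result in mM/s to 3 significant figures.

0.883 mM/s

With α = 1 + [I]/Ki = 1 + 0.627/0.293 = 3.140, the uncompetitive rate law is v = (Vmax/α)·[S] / (Km/α + [S]).
v = (3.21/3.140)×5.75 / (2.85/3.140 + 5.75) = 5.878/6.658 = 0.883 mM/s.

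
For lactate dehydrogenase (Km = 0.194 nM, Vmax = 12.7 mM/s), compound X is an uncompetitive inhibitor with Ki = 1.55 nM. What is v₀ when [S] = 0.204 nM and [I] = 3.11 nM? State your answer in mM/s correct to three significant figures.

α = 1 + [I]/Ki = 1 + 3.11/1.55 = 3.006.
For an uncompetitive inhibitor, both parameters are divided by α, giving Vmax/α and Km/α: Km,app = 0.0645 nM, Vmax,app = 4.22 mM/s.
v = Vmax,app·[S]/(Km,app + [S]) = 4.22 × 0.204/(0.0645 + 0.204) = 3.21 mM/s.

3.21 mM/s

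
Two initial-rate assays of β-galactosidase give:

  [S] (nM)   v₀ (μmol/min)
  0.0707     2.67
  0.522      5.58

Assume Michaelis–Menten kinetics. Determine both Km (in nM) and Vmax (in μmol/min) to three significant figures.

Km = 0.107 nM; Vmax = 6.73 μmol/min

In reciprocal form, 1/v = (Km/Vmax)·(1/[S]) + 1/Vmax. The two points give (1/[S], 1/v) = (14.14, 0.3745) and (1.916, 0.1792).
Slope = (0.3745 − 0.1792)/(14.14 − 1.916) = 0.01597; intercept = 0.3745 − 0.01597×14.14 = 0.1486.
Vmax = 1/intercept = 6.73 μmol/min; Km = slope × Vmax = 0.01597 × 6.73 = 0.107 nM.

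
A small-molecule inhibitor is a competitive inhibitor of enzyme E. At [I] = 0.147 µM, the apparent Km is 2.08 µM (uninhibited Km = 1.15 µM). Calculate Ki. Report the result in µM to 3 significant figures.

Competitive: Km,app = α·Km with α = 1 + [I]/Ki.
α = Km,app/Km = 2.08/1.15 = 1.809.
Ki = [I]/(α − 1) = 0.147/0.8087 = 0.182 µM.

0.182 µM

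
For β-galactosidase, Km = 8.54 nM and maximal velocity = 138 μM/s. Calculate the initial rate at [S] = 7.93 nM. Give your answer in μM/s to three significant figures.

66.4 μM/s

[S]/(Km+[S]) = 7.93/16.47 = 0.4815, the fractional saturation.
v = 0.4815 × Vmax = 0.4815 × 138 = 66.4 μM/s.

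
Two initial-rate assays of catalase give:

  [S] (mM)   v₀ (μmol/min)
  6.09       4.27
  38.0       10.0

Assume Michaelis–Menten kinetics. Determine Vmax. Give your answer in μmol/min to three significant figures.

From v = Vmax[S]/(Km+[S]), each point gives Vmax = v(Km+[S])/[S].
Equating: 4.27(Km+6.09)/6.09 = 10.0(Km+38.0)/38.0.
0.7011·Km + 4.27 = 0.2632·Km + 10.0, so (0.7011 − 0.2632)·Km = 10.0 − 4.27.
Km = 5.730/0.4380 = 13.1 mM; then Vmax = 4.27(13.1+6.09)/6.09 = 13.4 μmol/min.

13.4 μmol/min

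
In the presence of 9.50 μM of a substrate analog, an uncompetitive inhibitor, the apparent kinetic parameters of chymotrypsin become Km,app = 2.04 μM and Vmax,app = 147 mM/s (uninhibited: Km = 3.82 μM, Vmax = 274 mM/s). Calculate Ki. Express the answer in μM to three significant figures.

11.0 μM

Uncompetitive: Vmax,app = Vmax/α (and Km,app = Km/α) with α = 1 + [I]/Ki.
α = Vmax/Vmax,app = 274/147 = 1.864.
Since α = 1 + [I]/Ki, [I]/Ki = 1.864 − 1 = 0.8639 and Ki = 9.50/0.8639 = 11.0 μM.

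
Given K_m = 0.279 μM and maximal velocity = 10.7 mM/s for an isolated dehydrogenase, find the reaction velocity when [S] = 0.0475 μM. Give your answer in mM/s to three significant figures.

v = Vmax·[S]/(Km + [S]) = 10.7 × 0.0475 / (0.279 + 0.0475)
  = 0.5082 / 0.3265 = 1.56 mM/s.

1.56 mM/s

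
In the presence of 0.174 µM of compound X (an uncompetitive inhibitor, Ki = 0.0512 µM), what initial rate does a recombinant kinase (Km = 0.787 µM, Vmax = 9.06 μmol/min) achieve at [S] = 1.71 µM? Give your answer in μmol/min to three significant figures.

1.86 μmol/min

With α = 1 + [I]/Ki = 1 + 0.174/0.0512 = 4.398, the uncompetitive rate law is v = (Vmax/α)·[S] / (Km/α + [S]).
v = (9.06/4.398)×1.71 / (0.787/4.398 + 1.71) = 3.522/1.889 = 1.86 μmol/min.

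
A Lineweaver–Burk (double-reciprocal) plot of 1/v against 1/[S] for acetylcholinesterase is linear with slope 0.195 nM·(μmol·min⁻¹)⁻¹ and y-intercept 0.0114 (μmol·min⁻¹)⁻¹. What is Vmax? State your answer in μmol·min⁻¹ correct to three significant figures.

87.7 μmol·min⁻¹

The y-intercept of a Lineweaver–Burk plot equals 1/Vmax, so Vmax = 1/0.0114 = 87.7 μmol·min⁻¹.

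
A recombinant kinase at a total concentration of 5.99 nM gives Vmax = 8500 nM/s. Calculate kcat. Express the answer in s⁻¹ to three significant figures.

1420 s⁻¹

kcat = Vmax/[E]total = 8500 nM/s / 5.99 nM = 1420 s⁻¹.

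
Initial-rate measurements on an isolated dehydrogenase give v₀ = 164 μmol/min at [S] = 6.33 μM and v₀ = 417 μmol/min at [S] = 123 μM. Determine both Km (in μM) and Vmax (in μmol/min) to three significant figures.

In reciprocal form, 1/v = (Km/Vmax)·(1/[S]) + 1/Vmax. The two points give (1/[S], 1/v) = (0.1580, 0.006098) and (0.008130, 0.002398).
Slope = (0.006098 − 0.002398)/(0.1580 − 0.008130) = 0.02469; intercept = 0.006098 − 0.02469×0.1580 = 0.002197.
Vmax = 1/intercept = 455 μmol/min; Km = slope × Vmax = 0.02469 × 455 = 11.2 μM.

Km = 11.2 μM; Vmax = 455 μmol/min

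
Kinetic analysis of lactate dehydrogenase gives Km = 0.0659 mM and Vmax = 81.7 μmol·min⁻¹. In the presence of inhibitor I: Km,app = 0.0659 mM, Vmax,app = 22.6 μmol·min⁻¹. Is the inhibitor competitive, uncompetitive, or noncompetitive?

Vmax decreases (81.7 → 22.6 μmol·min⁻¹) while Km is unchanged — pure noncompetitive inhibition.

noncompetitive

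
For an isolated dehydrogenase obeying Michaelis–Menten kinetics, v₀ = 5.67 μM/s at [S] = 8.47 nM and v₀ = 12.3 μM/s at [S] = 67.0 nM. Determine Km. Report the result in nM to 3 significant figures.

13.6 nM

From v = Vmax[S]/(Km+[S]), each point gives Vmax = v(Km+[S])/[S].
Equating: 5.67(Km+8.47)/8.47 = 12.3(Km+67.0)/67.0.
0.6694·Km + 5.67 = 0.1836·Km + 12.3, so (0.6694 − 0.1836)·Km = 12.3 − 5.67.
Km = 6.630/0.4858 = 13.6 nM; then Vmax = 5.67(13.6+8.47)/8.47 = 14.8 μM/s.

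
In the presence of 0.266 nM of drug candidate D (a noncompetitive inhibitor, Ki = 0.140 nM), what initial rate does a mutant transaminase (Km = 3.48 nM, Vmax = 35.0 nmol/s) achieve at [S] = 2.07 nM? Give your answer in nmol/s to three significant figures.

4.50 nmol/s

With α = 1 + [I]/Ki = 1 + 0.266/0.140 = 2.900, the noncompetitive rate law is v = (Vmax/α)·[S] / (Km + [S]).
v = (35.0/2.900)×2.07 / (3.48 + 2.07) = 24.98/5.550 = 4.50 nmol/s.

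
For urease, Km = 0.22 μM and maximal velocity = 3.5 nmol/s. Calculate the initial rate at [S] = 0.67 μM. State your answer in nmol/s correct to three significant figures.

[S]/(Km+[S]) = 0.67/0.8900 = 0.7528, the fractional saturation.
v = 0.7528 × Vmax = 0.7528 × 3.5 = 2.63 nmol/s.

2.63 nmol/s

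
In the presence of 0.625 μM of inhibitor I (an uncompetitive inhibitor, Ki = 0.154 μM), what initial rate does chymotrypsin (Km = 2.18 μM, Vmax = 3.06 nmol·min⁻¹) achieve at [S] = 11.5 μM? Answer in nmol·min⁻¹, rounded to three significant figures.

0.583 nmol·min⁻¹

α = 1 + [I]/Ki = 1 + 0.625/0.154 = 5.058.
For an uncompetitive inhibitor, both parameters are divided by α, giving Vmax/α and Km/α: Km,app = 0.431 μM, Vmax,app = 0.605 nmol·min⁻¹.
v = Vmax,app·[S]/(Km,app + [S]) = 0.605 × 11.5/(0.431 + 11.5) = 0.583 nmol·min⁻¹.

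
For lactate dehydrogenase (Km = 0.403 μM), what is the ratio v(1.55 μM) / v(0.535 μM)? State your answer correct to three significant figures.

Since Vmax cancels, v₂/v₁ = [S]₂(Km+[S]₁) / [S]₁(Km+[S]₂).
= 1.55×(0.403+0.535) / (0.535×(0.403+1.55)) = 1.454/1.045 = 1.39.

1.39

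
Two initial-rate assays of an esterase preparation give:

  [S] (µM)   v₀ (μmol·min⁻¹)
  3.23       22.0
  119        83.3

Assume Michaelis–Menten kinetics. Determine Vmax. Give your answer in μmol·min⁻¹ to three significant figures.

From v = Vmax[S]/(Km+[S]), each point gives Vmax = v(Km+[S])/[S].
Equating: 22.0(Km+3.23)/3.23 = 83.3(Km+119)/119.
6.811·Km + 22.0 = 0.7000·Km + 83.3, so (6.811 − 0.7000)·Km = 83.3 − 22.0.
Km = 61.30/6.111 = 10.0 µM; then Vmax = 22.0(10.0+3.23)/3.23 = 90.3 μmol·min⁻¹.

90.3 μmol·min⁻¹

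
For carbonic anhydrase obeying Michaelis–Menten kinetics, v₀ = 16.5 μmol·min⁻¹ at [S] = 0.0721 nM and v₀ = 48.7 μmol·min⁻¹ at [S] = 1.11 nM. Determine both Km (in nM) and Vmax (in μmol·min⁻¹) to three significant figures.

In reciprocal form, 1/v = (Km/Vmax)·(1/[S]) + 1/Vmax. The two points give (1/[S], 1/v) = (13.87, 0.06061) and (0.9009, 0.02053).
Slope = (0.06061 − 0.02053)/(13.87 − 0.9009) = 0.003090; intercept = 0.06061 − 0.003090×13.87 = 0.01775.
Vmax = 1/intercept = 56.3 μmol·min⁻¹; Km = slope × Vmax = 0.003090 × 56.3 = 0.174 nM.

Km = 0.174 nM; Vmax = 56.3 μmol·min⁻¹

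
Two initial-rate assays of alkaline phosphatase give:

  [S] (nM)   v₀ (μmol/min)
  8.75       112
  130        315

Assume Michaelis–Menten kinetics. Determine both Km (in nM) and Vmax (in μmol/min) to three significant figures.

Km = 19.6 nM; Vmax = 362 μmol/min

From v = Vmax[S]/(Km+[S]), each point gives Vmax = v(Km+[S])/[S].
Equating: 112(Km+8.75)/8.75 = 315(Km+130)/130.
12.80·Km + 112 = 2.423·Km + 315, so (12.80 − 2.423)·Km = 315 − 112.
Km = 203.0/10.38 = 19.6 nM; then Vmax = 112(19.6+8.75)/8.75 = 362 μmol/min.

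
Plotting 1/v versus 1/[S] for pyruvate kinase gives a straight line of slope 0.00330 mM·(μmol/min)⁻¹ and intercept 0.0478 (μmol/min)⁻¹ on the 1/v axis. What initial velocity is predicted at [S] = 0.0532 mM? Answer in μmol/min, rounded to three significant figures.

9.10 μmol/min

The y-intercept is 1/Vmax, so Vmax = 1/0.0478 = 20.9 μmol/min.
The slope is Km/Vmax, so Km = 0.00330 × 20.9 = 0.0690 mM.
Then v = 20.9 × 0.0532/(0.0690 + 0.0532) = 9.10 μmol/min.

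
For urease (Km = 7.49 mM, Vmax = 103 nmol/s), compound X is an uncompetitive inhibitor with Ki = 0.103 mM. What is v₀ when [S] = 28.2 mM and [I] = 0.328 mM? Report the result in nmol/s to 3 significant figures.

α = 1 + [I]/Ki = 1 + 0.328/0.103 = 4.184.
For an uncompetitive inhibitor, both parameters are divided by α, giving Vmax/α and Km/α: Km,app = 1.79 mM, Vmax,app = 24.6 nmol/s.
v = Vmax,app·[S]/(Km,app + [S]) = 24.6 × 28.2/(1.79 + 28.2) = 23.1 nmol/s.

23.1 nmol/s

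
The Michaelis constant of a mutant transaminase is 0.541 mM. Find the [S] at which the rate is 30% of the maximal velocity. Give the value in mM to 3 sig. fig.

v/Vmax = [S]/(Km+[S]) = 0.3, so [S] = Km·0.3/(1 − 0.3) = 0.541 × 0.4286.
[S] = 0.232 mM.

0.232 mM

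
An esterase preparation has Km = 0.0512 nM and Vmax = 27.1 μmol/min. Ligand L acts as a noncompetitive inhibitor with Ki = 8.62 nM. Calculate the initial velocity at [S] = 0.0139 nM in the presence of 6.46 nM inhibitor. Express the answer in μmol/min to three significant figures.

3.31 μmol/min

α = 1 + [I]/Ki = 1 + 6.46/8.62 = 1.749.
For a noncompetitive inhibitor, Vmax is reduced to Vmax/α while Km is unchanged: Km,app = 0.0512 nM, Vmax,app = 15.5 μmol/min.
v = Vmax,app·[S]/(Km,app + [S]) = 15.5 × 0.0139/(0.0512 + 0.0139) = 3.31 μmol/min.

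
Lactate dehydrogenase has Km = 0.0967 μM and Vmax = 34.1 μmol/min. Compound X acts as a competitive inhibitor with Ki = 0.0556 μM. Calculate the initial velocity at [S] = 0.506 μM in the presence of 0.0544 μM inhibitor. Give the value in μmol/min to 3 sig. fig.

α = 1 + [I]/Ki = 1 + 0.0544/0.0556 = 1.978.
For a competitive inhibitor, Vmax is unchanged and the apparent Km becomes α·Km: Km,app = 0.191 μM, Vmax,app = 34.1 μmol/min.
v = Vmax,app·[S]/(Km,app + [S]) = 34.1 × 0.506/(0.191 + 0.506) = 24.7 μmol/min.

24.7 μmol/min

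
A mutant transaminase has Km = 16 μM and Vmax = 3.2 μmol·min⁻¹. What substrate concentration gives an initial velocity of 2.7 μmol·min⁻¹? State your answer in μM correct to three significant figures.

Rearranging v = Vmax[S]/(Km+[S]) gives [S] = Km·v/(Vmax − v).
[S] = 16 × 2.7 / (3.2 − 2.7) = 43.20/0.5000 = 86.4 μM.

86.4 μM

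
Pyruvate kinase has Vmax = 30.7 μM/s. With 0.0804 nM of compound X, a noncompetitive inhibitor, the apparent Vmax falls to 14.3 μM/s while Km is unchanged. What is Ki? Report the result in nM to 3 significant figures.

Noncompetitive: Vmax,app = Vmax/α with α = 1 + [I]/Ki.
α = Vmax/Vmax,app = 30.7/14.3 = 2.147.
Ki = [I]/(α − 1) = 0.0804/1.147 = 0.0701 nM.

0.0701 nM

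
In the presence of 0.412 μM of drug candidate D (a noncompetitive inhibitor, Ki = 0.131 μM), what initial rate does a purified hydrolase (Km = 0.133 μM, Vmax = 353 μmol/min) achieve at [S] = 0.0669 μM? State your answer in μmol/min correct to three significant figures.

28.5 μmol/min

With α = 1 + [I]/Ki = 1 + 0.412/0.131 = 4.145, the noncompetitive rate law is v = (Vmax/α)·[S] / (Km + [S]).
v = (353/4.145)×0.0669 / (0.133 + 0.0669) = 5.697/0.1999 = 28.5 μmol/min.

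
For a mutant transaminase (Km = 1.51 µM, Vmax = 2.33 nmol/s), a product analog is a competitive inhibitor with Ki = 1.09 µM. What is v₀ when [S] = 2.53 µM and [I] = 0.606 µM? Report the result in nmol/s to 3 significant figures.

1.21 nmol/s

With α = 1 + [I]/Ki = 1 + 0.606/1.09 = 1.556, the competitive rate law is v = Vmax[S] / (αKm + [S]).
v = 2.33×2.53 / (1.556×1.51 + 2.53) = 5.895/4.880 = 1.21 nmol/s.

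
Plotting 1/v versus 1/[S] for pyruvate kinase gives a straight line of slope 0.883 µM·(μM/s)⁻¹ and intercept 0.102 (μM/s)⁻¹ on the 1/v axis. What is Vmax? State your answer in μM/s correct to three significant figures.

The y-intercept of a Lineweaver–Burk plot equals 1/Vmax, so Vmax = 1/0.102 = 9.80 μM/s.

9.80 μM/s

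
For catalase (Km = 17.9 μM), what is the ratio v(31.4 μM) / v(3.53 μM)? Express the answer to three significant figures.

3.87

Since Vmax cancels, v₂/v₁ = [S]₂(Km+[S]₁) / [S]₁(Km+[S]₂).
= 31.4×(17.9+3.53) / (3.53×(17.9+31.4)) = 672.9/174.0 = 3.87.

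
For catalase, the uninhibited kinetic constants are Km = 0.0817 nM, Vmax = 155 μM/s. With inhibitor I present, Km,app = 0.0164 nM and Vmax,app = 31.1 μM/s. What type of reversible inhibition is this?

uncompetitive

Both Km and Vmax decrease by the same factor (~4.99-fold) — characteristic of uncompetitive inhibition.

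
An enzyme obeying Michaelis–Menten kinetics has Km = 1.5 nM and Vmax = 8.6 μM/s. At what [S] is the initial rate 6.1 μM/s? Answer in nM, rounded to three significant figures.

3.66 nM

The required fractional saturation is v/Vmax = 6.1/8.6 = 0.7093.
Then [S]/(Km+[S]) = 0.7093 ⇒ [S] = 1.5 × 0.7093/(1 − 0.7093) = 3.66 nM.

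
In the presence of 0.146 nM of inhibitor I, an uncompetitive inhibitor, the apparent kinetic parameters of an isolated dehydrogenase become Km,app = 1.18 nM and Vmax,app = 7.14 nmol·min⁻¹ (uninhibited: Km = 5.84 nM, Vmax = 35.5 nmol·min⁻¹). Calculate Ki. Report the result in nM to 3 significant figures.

0.0368 nM

Uncompetitive: Vmax,app = Vmax/α (and Km,app = Km/α) with α = 1 + [I]/Ki.
α = Vmax/Vmax,app = 35.5/7.14 = 4.972.
Since α = 1 + [I]/Ki, [I]/Ki = 4.972 − 1 = 3.972 and Ki = 0.146/3.972 = 0.0368 nM.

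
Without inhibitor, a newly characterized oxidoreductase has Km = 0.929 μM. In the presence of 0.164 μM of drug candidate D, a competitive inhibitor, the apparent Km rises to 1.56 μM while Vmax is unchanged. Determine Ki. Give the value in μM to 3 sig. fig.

Competitive: Km,app = α·Km with α = 1 + [I]/Ki.
α = Km,app/Km = 1.56/0.929 = 1.679.
Since α = 1 + [I]/Ki, [I]/Ki = 1.679 − 1 = 0.6792 and Ki = 0.164/0.6792 = 0.241 μM.

0.241 μM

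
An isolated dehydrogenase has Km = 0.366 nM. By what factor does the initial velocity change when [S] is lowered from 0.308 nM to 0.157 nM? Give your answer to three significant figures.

0.657

Since Vmax cancels, v₂/v₁ = [S]₂(Km+[S]₁) / [S]₁(Km+[S]₂).
= 0.157×(0.366+0.308) / (0.308×(0.366+0.157)) = 0.1058/0.1611 = 0.657.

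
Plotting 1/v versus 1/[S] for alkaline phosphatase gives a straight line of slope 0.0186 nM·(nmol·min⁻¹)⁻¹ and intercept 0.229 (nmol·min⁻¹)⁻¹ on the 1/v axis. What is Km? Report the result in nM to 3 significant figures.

0.0812 nM

y-intercept = 1/Vmax ⇒ Vmax = 4.37 nmol·min⁻¹; slope = Km/Vmax ⇒ Km = slope × Vmax.
Km = 0.0186 × 4.37 = 0.0812 nM.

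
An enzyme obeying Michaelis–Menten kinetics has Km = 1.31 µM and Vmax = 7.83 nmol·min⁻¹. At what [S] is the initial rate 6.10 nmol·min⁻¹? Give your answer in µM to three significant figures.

The required fractional saturation is v/Vmax = 6.10/7.83 = 0.7791.
Then [S]/(Km+[S]) = 0.7791 ⇒ [S] = 1.31 × 0.7791/(1 − 0.7791) = 4.62 µM.

4.62 µM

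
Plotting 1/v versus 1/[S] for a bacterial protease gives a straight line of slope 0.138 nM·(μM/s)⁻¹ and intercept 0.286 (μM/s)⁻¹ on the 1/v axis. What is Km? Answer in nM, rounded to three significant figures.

0.483 nM

y-intercept = 1/Vmax ⇒ Vmax = 3.50 μM/s; slope = Km/Vmax ⇒ Km = slope × Vmax.
Km = 0.138 × 3.50 = 0.483 nM.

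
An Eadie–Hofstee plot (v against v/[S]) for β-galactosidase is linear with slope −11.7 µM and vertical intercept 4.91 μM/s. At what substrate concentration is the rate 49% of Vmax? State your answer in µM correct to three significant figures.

The Eadie–Hofstee slope gives Km = 11.7 µM (slope = −Km).
v/Vmax = [S]/(Km+[S]) = 0.49 ⇒ [S] = Km·0.49/(1−0.49) = 11.7 × 0.9608 = 11.2 µM.

11.2 µM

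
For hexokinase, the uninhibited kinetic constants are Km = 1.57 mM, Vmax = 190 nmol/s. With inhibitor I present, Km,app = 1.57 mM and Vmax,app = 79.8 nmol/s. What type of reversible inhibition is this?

noncompetitive

Vmax decreases (190 → 79.8 nmol/s) while Km is unchanged — pure noncompetitive inhibition.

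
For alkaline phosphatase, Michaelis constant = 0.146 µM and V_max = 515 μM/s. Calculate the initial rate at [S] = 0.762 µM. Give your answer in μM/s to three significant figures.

432 μM/s

v = Vmax·[S]/(Km + [S]) = 515 × 0.762 / (0.146 + 0.762)
  = 392.4 / 0.9080 = 432 μM/s.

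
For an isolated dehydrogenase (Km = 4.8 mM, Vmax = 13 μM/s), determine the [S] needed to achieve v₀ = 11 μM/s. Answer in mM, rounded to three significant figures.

Rearranging v = Vmax[S]/(Km+[S]) gives [S] = Km·v/(Vmax − v).
[S] = 4.8 × 11 / (13 − 11) = 52.80/2.000 = 26.4 mM.

26.4 mM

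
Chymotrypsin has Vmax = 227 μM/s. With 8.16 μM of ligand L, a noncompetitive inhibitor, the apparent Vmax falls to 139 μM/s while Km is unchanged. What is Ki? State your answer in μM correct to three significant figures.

12.9 μM

Noncompetitive: Vmax,app = Vmax/α with α = 1 + [I]/Ki.
α = Vmax/Vmax,app = 227/139 = 1.633.
Since α = 1 + [I]/Ki, [I]/Ki = 1.633 − 1 = 0.6331 and Ki = 8.16/0.6331 = 12.9 μM.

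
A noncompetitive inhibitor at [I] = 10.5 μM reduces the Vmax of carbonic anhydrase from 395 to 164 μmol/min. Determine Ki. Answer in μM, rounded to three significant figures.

Noncompetitive: Vmax,app = Vmax/α with α = 1 + [I]/Ki.
α = Vmax/Vmax,app = 395/164 = 2.409.
Since α = 1 + [I]/Ki, [I]/Ki = 2.409 − 1 = 1.409 and Ki = 10.5/1.409 = 7.45 μM.

7.45 μM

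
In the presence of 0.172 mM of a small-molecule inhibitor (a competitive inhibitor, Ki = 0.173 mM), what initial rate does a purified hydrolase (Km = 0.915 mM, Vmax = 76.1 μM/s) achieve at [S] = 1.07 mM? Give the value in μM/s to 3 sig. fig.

28.1 μM/s

With α = 1 + [I]/Ki = 1 + 0.172/0.173 = 1.994, the competitive rate law is v = Vmax[S] / (αKm + [S]).
v = 76.1×1.07 / (1.994×0.915 + 1.07) = 81.43/2.895 = 28.1 μM/s.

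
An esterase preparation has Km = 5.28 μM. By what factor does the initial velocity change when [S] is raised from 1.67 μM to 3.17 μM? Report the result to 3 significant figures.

1.56

The fractional saturations are [S]/(Km+[S]) = 1.67/6.950 = 0.2403 and 3.17/8.450 = 0.3751.
v₂/v₁ is just their ratio: 0.3751/0.2403 = 1.56.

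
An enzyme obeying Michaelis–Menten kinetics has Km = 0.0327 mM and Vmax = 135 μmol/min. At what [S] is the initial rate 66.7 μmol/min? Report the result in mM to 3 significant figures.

0.0319 mM

The required fractional saturation is v/Vmax = 66.7/135 = 0.4941.
Then [S]/(Km+[S]) = 0.4941 ⇒ [S] = 0.0327 × 0.4941/(1 − 0.4941) = 0.0319 mM.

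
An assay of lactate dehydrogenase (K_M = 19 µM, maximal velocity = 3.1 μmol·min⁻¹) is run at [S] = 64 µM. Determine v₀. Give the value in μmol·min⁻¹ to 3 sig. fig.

2.39 μmol·min⁻¹

[S]/(Km+[S]) = 64/83.00 = 0.7711, the fractional saturation.
v = 0.7711 × Vmax = 0.7711 × 3.1 = 2.39 μmol·min⁻¹.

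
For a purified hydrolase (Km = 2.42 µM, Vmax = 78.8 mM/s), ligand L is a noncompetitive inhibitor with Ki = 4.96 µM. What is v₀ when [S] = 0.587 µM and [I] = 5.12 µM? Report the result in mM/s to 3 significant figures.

7.57 mM/s

With α = 1 + [I]/Ki = 1 + 5.12/4.96 = 2.032, the noncompetitive rate law is v = (Vmax/α)·[S] / (Km + [S]).
v = (78.8/2.032)×0.587 / (2.42 + 0.587) = 22.76/3.007 = 7.57 mM/s.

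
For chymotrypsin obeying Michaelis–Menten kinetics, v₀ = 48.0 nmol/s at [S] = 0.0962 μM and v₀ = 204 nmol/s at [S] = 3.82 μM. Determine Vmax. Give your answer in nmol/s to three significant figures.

From v = Vmax[S]/(Km+[S]), each point gives Vmax = v(Km+[S])/[S].
Equating: 48.0(Km+0.0962)/0.0962 = 204(Km+3.82)/3.82.
499.0·Km + 48.0 = 53.40·Km + 204, so (499.0 − 53.40)·Km = 204 − 48.0.
Km = 156.0/445.6 = 0.350 μM; then Vmax = 48.0(0.350+0.0962)/0.0962 = 223 nmol/s.

223 nmol/s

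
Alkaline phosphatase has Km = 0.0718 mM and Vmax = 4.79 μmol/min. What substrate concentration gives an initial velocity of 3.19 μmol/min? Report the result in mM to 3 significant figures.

Rearranging v = Vmax[S]/(Km+[S]) gives [S] = Km·v/(Vmax − v).
[S] = 0.0718 × 3.19 / (4.79 − 3.19) = 0.2290/1.600 = 0.143 mM.

0.143 mM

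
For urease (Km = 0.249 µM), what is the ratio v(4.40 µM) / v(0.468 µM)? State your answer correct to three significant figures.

Since Vmax cancels, v₂/v₁ = [S]₂(Km+[S]₁) / [S]₁(Km+[S]₂).
= 4.40×(0.249+0.468) / (0.468×(0.249+4.40)) = 3.155/2.176 = 1.45.

1.45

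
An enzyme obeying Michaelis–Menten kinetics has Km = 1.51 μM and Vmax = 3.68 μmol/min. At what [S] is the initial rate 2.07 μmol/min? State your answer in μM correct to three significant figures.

The required fractional saturation is v/Vmax = 2.07/3.68 = 0.5625.
Then [S]/(Km+[S]) = 0.5625 ⇒ [S] = 1.51 × 0.5625/(1 − 0.5625) = 1.94 μM.

1.94 μM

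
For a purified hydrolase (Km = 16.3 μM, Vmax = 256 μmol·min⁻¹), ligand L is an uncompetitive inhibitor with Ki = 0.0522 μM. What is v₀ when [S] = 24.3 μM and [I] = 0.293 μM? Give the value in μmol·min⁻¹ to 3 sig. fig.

35.1 μmol·min⁻¹

α = 1 + [I]/Ki = 1 + 0.293/0.0522 = 6.613.
For an uncompetitive inhibitor, both parameters are divided by α, giving Vmax/α and Km/α: Km,app = 2.46 μM, Vmax,app = 38.7 μmol·min⁻¹.
v = Vmax,app·[S]/(Km,app + [S]) = 38.7 × 24.3/(2.46 + 24.3) = 35.1 μmol·min⁻¹.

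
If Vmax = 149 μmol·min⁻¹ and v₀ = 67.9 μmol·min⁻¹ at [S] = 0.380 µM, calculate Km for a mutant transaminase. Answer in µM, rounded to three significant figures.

0.454 µM

v/Vmax = 67.9/149 = 0.4557 = [S]/(Km+[S]).
So Km + [S] = [S]/0.4557 = 0.8339 µM, giving Km = 0.8339 − 0.380 = 0.454 µM.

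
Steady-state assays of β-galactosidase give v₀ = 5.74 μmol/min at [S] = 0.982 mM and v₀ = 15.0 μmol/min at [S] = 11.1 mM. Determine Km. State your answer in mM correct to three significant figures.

From v = Vmax[S]/(Km+[S]), each point gives Vmax = v(Km+[S])/[S].
Equating: 5.74(Km+0.982)/0.982 = 15.0(Km+11.1)/11.1.
5.845·Km + 5.74 = 1.351·Km + 15.0, so (5.845 − 1.351)·Km = 15.0 − 5.74.
Km = 9.260/4.494 = 2.06 mM; then Vmax = 5.74(2.06+0.982)/0.982 = 17.8 μmol/min.

2.06 mM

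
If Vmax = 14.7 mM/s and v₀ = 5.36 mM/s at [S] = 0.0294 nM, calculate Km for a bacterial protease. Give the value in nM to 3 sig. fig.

v/Vmax = 5.36/14.7 = 0.3646 = [S]/(Km+[S]).
So Km + [S] = [S]/0.3646 = 0.08063 nM, giving Km = 0.08063 − 0.0294 = 0.0512 nM.

0.0512 nM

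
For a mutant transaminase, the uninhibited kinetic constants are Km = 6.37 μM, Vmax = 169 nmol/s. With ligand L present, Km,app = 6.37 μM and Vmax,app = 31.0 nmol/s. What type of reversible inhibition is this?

noncompetitive

Vmax decreases (169 → 31.0 nmol/s) while Km is unchanged — pure noncompetitive inhibition.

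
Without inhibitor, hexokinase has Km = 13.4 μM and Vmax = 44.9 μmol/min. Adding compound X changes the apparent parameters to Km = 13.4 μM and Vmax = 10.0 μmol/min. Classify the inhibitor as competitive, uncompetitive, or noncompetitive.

noncompetitive

Vmax decreases (44.9 → 10.0 μmol/min) while Km is unchanged — pure noncompetitive inhibition.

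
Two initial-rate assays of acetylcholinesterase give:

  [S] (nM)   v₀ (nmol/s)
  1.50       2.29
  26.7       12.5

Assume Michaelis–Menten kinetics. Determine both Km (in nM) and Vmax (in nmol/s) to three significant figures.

Km = 9.65 nM; Vmax = 17.0 nmol/s

In reciprocal form, 1/v = (Km/Vmax)·(1/[S]) + 1/Vmax. The two points give (1/[S], 1/v) = (0.6667, 0.4367) and (0.03745, 0.08000).
Slope = (0.4367 − 0.08000)/(0.6667 − 0.03745) = 0.5669; intercept = 0.4367 − 0.5669×0.6667 = 0.05877.
Vmax = 1/intercept = 17.0 nmol/s; Km = slope × Vmax = 0.5669 × 17.0 = 9.65 nM.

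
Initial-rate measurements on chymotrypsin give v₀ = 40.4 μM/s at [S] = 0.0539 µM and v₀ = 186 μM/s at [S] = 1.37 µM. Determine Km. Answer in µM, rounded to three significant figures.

0.237 µM

In reciprocal form, 1/v = (Km/Vmax)·(1/[S]) + 1/Vmax. The two points give (1/[S], 1/v) = (18.55, 0.02475) and (0.7299, 0.005376).
Slope = (0.02475 − 0.005376)/(18.55 − 0.7299) = 0.001087; intercept = 0.02475 − 0.001087×18.55 = 0.004583.
Vmax = 1/intercept = 218 μM/s; Km = slope × Vmax = 0.001087 × 218 = 0.237 µM.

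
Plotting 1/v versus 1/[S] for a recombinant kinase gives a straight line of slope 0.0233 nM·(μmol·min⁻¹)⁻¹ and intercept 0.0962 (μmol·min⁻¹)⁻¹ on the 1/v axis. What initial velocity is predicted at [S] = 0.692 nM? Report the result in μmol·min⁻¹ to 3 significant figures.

7.70 μmol·min⁻¹

The y-intercept is 1/Vmax, so Vmax = 1/0.0962 = 10.4 μmol·min⁻¹.
The slope is Km/Vmax, so Km = 0.0233 × 10.4 = 0.242 nM.
Then v = 10.4 × 0.692/(0.242 + 0.692) = 7.70 μmol·min⁻¹.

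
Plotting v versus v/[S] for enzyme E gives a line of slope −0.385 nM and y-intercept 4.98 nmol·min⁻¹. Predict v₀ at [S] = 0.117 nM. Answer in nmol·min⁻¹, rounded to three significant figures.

1.16 nmol·min⁻¹

In the Eadie–Hofstee form v = Vmax − Km·(v/[S]), the slope is −Km and the intercept is Vmax, so Km = 0.385 nM and Vmax = 4.98 nmol·min⁻¹.
v = 4.98 × 0.117/(0.385 + 0.117) = 1.16 nmol·min⁻¹.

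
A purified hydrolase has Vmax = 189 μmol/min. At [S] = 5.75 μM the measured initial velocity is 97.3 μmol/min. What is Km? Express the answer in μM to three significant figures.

v/Vmax = 97.3/189 = 0.5148 = [S]/(Km+[S]).
So Km + [S] = [S]/0.5148 = 11.17 μM, giving Km = 11.17 − 5.75 = 5.42 μM.

5.42 μM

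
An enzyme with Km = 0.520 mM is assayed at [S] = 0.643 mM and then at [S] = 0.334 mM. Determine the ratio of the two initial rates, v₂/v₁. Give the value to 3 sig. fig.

The fractional saturations are [S]/(Km+[S]) = 0.643/1.163 = 0.5529 and 0.334/0.8540 = 0.3911.
v₂/v₁ is just their ratio: 0.3911/0.5529 = 0.707.

0.707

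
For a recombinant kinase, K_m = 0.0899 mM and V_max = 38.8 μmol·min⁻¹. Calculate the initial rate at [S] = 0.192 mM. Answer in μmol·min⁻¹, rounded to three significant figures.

[S]/(Km+[S]) = 0.192/0.2819 = 0.6811, the fractional saturation.
v = 0.6811 × Vmax = 0.6811 × 38.8 = 26.4 μmol·min⁻¹.

26.4 μmol·min⁻¹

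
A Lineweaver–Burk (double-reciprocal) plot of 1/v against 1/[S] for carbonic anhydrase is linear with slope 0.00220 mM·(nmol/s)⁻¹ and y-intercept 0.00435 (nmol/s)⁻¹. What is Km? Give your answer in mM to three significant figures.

0.506 mM

y-intercept = 1/Vmax ⇒ Vmax = 230 nmol/s; slope = Km/Vmax ⇒ Km = slope × Vmax.
Km = 0.00220 × 230 = 0.506 mM.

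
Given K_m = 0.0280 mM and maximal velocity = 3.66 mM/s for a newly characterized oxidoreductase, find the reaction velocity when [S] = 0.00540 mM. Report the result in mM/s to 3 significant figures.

v = Vmax·[S]/(Km + [S]) = 3.66 × 0.00540 / (0.0280 + 0.00540)
  = 0.01976 / 0.03340 = 0.592 mM/s.

0.592 mM/s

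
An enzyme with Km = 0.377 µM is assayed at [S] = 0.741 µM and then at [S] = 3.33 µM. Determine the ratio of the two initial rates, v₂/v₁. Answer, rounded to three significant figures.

Since Vmax cancels, v₂/v₁ = [S]₂(Km+[S]₁) / [S]₁(Km+[S]₂).
= 3.33×(0.377+0.741) / (0.741×(0.377+3.33)) = 3.723/2.747 = 1.36.

1.36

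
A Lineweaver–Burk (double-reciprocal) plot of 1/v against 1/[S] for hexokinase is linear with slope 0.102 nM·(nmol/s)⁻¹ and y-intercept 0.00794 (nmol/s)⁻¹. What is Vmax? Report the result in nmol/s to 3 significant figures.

126 nmol/s

The y-intercept of a Lineweaver–Burk plot equals 1/Vmax, so Vmax = 1/0.00794 = 126 nmol/s.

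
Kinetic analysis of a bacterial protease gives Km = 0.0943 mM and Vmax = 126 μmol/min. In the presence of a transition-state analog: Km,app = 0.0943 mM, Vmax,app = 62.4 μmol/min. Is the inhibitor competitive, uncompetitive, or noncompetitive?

noncompetitive

Vmax decreases (126 → 62.4 μmol/min) while Km is unchanged — pure noncompetitive inhibition.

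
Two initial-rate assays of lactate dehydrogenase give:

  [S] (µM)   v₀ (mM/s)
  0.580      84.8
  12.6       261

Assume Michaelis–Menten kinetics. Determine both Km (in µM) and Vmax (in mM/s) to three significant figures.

In reciprocal form, 1/v = (Km/Vmax)·(1/[S]) + 1/Vmax. The two points give (1/[S], 1/v) = (1.724, 0.01179) and (0.07937, 0.003831).
Slope = (0.01179 − 0.003831)/(1.724 − 0.07937) = 0.004840; intercept = 0.01179 − 0.004840×1.724 = 0.003447.
Vmax = 1/intercept = 290 mM/s; Km = slope × Vmax = 0.004840 × 290 = 1.40 µM.

Km = 1.40 µM; Vmax = 290 mM/s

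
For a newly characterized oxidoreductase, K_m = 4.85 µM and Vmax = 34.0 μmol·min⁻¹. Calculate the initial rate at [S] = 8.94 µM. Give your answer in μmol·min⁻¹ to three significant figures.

v = Vmax·[S]/(Km + [S]) = 34.0 × 8.94 / (4.85 + 8.94)
  = 304.0 / 13.79 = 22.0 μmol·min⁻¹.

22.0 μmol·min⁻¹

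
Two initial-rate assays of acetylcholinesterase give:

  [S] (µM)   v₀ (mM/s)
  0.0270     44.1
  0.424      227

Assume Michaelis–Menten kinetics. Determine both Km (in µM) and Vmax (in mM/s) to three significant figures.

Km = 0.167 µM; Vmax = 316 mM/s

In reciprocal form, 1/v = (Km/Vmax)·(1/[S]) + 1/Vmax. The two points give (1/[S], 1/v) = (37.04, 0.02268) and (2.358, 0.004405).
Slope = (0.02268 − 0.004405)/(37.04 − 2.358) = 0.0005269; intercept = 0.02268 − 0.0005269×37.04 = 0.003163.
Vmax = 1/intercept = 316 mM/s; Km = slope × Vmax = 0.0005269 × 316 = 0.167 µM.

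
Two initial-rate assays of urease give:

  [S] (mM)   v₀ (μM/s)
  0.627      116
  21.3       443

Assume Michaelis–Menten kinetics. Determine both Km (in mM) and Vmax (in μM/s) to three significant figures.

From v = Vmax[S]/(Km+[S]), each point gives Vmax = v(Km+[S])/[S].
Equating: 116(Km+0.627)/0.627 = 443(Km+21.3)/21.3.
185.0·Km + 116 = 20.80·Km + 443, so (185.0 − 20.80)·Km = 443 − 116.
Km = 327.0/164.2 = 1.99 mM; then Vmax = 116(1.99+0.627)/0.627 = 484 μM/s.

Km = 1.99 mM; Vmax = 484 μM/s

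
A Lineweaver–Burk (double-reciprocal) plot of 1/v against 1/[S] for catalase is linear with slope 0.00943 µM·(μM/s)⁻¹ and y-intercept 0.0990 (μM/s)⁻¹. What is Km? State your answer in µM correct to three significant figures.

y-intercept = 1/Vmax ⇒ Vmax = 10.1 μM/s; slope = Km/Vmax ⇒ Km = slope × Vmax.
Km = 0.00943 × 10.1 = 0.0953 µM.

0.0953 µM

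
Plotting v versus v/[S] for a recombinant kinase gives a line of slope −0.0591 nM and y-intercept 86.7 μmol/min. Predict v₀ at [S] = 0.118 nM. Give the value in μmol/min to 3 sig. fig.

57.8 μmol/min

In the Eadie–Hofstee form v = Vmax − Km·(v/[S]), the slope is −Km and the intercept is Vmax, so Km = 0.0591 nM and Vmax = 86.7 μmol/min.
v = 86.7 × 0.118/(0.0591 + 0.118) = 57.8 μmol/min.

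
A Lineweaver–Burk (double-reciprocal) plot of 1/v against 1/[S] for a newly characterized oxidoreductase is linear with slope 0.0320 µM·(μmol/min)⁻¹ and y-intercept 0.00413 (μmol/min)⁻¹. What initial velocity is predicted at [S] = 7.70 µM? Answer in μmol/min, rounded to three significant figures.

The y-intercept is 1/Vmax, so Vmax = 1/0.00413 = 242 μmol/min.
The slope is Km/Vmax, so Km = 0.0320 × 242 = 7.75 µM.
Then v = 242 × 7.70/(7.75 + 7.70) = 121 μmol/min.

121 μmol/min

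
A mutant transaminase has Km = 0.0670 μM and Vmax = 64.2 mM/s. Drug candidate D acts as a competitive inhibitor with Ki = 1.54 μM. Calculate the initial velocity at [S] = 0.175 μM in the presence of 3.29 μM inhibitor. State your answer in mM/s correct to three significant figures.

29.2 mM/s

With α = 1 + [I]/Ki = 1 + 3.29/1.54 = 3.136, the competitive rate law is v = Vmax[S] / (αKm + [S]).
v = 64.2×0.175 / (3.136×0.0670 + 0.175) = 11.24/0.3851 = 29.2 mM/s.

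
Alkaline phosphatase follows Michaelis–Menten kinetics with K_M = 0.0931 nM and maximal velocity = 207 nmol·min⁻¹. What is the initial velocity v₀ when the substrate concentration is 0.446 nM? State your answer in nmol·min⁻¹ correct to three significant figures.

[S]/(Km+[S]) = 0.446/0.5391 = 0.8273, the fractional saturation.
v = 0.8273 × Vmax = 0.8273 × 207 = 171 nmol·min⁻¹.

171 nmol·min⁻¹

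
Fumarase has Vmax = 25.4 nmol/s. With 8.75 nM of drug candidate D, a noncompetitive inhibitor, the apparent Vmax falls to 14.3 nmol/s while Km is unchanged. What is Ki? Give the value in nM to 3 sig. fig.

11.3 nM

Noncompetitive: Vmax,app = Vmax/α with α = 1 + [I]/Ki.
α = Vmax/Vmax,app = 25.4/14.3 = 1.776.
Ki = [I]/(α − 1) = 8.75/0.7762 = 11.3 nM.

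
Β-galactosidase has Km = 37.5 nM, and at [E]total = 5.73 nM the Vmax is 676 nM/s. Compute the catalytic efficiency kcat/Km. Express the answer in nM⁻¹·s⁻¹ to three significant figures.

3.15 nM⁻¹·s⁻¹

kcat = Vmax/[E]total = 676/5.73 = 118 s⁻¹.
kcat/Km = 118/37.5 = 3.15 nM⁻¹·s⁻¹.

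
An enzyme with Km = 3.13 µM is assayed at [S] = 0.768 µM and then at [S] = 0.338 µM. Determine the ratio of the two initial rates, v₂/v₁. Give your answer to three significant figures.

0.495

Since Vmax cancels, v₂/v₁ = [S]₂(Km+[S]₁) / [S]₁(Km+[S]₂).
= 0.338×(3.13+0.768) / (0.768×(3.13+0.338)) = 1.318/2.663 = 0.495.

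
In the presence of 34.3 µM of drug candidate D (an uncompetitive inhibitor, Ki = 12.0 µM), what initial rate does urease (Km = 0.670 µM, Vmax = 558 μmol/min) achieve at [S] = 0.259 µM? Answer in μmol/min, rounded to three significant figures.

With α = 1 + [I]/Ki = 1 + 34.3/12.0 = 3.858, the uncompetitive rate law is v = (Vmax/α)·[S] / (Km/α + [S]).
v = (558/3.858)×0.259 / (0.670/3.858 + 0.259) = 37.46/0.4327 = 86.6 μmol/min.

86.6 μmol/min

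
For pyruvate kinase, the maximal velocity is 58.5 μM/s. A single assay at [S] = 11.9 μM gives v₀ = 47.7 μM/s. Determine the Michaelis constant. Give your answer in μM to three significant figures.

2.69 μM

From v = Vmax[S]/(Km+[S]), Km = [S](Vmax − v)/v.
Km = 11.9 × (58.5 − 47.7) / 47.7 = 128.5/47.7 = 2.69 μM.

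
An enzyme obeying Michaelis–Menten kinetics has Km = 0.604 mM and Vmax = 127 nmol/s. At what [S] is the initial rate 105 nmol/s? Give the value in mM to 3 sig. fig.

The required fractional saturation is v/Vmax = 105/127 = 0.8268.
Then [S]/(Km+[S]) = 0.8268 ⇒ [S] = 0.604 × 0.8268/(1 − 0.8268) = 2.88 mM.

2.88 mM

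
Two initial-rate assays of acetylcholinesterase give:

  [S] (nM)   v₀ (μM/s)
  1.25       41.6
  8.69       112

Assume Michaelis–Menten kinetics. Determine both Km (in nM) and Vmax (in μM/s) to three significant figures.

Km = 3.45 nM; Vmax = 156 μM/s

From v = Vmax[S]/(Km+[S]), each point gives Vmax = v(Km+[S])/[S].
Equating: 41.6(Km+1.25)/1.25 = 112(Km+8.69)/8.69.
33.28·Km + 41.6 = 12.89·Km + 112, so (33.28 − 12.89)·Km = 112 − 41.6.
Km = 70.40/20.39 = 3.45 nM; then Vmax = 41.6(3.45+1.25)/1.25 = 156 μM/s.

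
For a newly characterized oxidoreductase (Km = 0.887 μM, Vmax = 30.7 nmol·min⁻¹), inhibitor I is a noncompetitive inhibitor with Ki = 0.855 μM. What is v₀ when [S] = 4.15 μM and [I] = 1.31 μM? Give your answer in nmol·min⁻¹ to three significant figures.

9.99 nmol·min⁻¹

α = 1 + [I]/Ki = 1 + 1.31/0.855 = 2.532.
For a noncompetitive inhibitor, Vmax is reduced to Vmax/α while Km is unchanged: Km,app = 0.887 μM, Vmax,app = 12.1 nmol·min⁻¹.
v = Vmax,app·[S]/(Km,app + [S]) = 12.1 × 4.15/(0.887 + 4.15) = 9.99 nmol·min⁻¹.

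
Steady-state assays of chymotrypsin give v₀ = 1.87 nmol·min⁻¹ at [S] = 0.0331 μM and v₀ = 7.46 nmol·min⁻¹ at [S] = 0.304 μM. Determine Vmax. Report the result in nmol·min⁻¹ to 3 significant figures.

In reciprocal form, 1/v = (Km/Vmax)·(1/[S]) + 1/Vmax. The two points give (1/[S], 1/v) = (30.21, 0.5348) and (3.289, 0.1340).
Slope = (0.5348 − 0.1340)/(30.21 − 3.289) = 0.01488; intercept = 0.5348 − 0.01488×30.21 = 0.08509.
Vmax = 1/intercept = 11.8 nmol·min⁻¹; Km = slope × Vmax = 0.01488 × 11.8 = 0.175 μM.

11.8 nmol·min⁻¹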